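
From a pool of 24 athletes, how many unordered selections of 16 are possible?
C(24,16) = 24!/(16!×8!) = 735471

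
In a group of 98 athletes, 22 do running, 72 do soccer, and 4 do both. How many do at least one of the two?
|A∪B| = |A| + |B| - |A∩B| = 22 + 72 - 4 = 90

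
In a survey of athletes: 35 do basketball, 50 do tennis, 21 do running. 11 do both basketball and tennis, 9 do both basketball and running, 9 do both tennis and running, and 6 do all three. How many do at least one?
|A∪B∪C| = 35+50+21-11-9-9+6 = 83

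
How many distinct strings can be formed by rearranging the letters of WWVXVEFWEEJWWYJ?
15! / (5! × 2! × 2! × 1! × 1! × 1! × 3!) = 454053600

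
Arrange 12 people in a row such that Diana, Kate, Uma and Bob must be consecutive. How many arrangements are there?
Treat the 4 as one block: (12-4+1)! × 4! = 362880 × 24 = 8709120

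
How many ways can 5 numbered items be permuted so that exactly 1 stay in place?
Choose the 1 fixed point C(5,1) = 5, derange the rest: !4 = Σ_{j=0}^{4} (-1)^j·4!/j! = 24 - 24 + 12 - 4 + 1 = 9. Product = 5 × 9 = 45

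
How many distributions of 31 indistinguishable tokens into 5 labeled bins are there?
C(31+5-1, 5-1) = C(35, 4) = 52360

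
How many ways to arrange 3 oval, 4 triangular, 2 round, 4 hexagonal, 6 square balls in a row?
19! / (3! × 4! × 2! × 4! × 6!) = 24443218800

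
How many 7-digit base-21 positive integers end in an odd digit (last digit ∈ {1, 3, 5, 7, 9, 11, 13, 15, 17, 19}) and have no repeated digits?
Last∈{1,3,5,7,9,11,13,15,17,19}. Last=0: 0. Last nonzero: 10×19×P(19,5) = 265118400. Total = 265118400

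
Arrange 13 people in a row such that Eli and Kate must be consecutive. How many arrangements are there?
Treat the 2 as one block: (13-2+1)! × 2! = 479001600 × 2 = 958003200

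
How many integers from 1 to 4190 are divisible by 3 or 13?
⌊4190/3⌋ + ⌊4190/13⌋ - ⌊4190/39⌋ = 1396 + 322 - 107 = 1611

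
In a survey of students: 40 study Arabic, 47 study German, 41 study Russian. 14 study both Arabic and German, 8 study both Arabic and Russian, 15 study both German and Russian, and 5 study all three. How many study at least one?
|A∪B∪C| = 40+47+41-14-8-15+5 = 96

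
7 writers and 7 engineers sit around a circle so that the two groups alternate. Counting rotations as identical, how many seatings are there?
Fix one of the writers: (7-1)! ways for the remaining writers, × 7! ways for the engineers = 720 × 5040 = 3628800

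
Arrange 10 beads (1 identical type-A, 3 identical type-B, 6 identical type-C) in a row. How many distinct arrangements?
10! / (1! × 3! × 6!) = 840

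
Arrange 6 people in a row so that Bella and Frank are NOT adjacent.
Total - adjacent = 6! - (6-1)!×2 = 720 - 240 = 480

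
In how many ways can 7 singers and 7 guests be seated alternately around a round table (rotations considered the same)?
Fix one of the singers: (7-1)! ways for the remaining singers, × 7! ways for the guests = 720 × 5040 = 3628800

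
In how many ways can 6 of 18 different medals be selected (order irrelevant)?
C(18,6) = 18!/(6!×12!) = 18564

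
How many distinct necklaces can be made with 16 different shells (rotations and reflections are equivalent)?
(16-1)!/2 = 1307674368000/2 = 653837184000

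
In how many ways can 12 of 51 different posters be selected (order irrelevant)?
C(51,12) = 51!/(12!×39!) = 158753389900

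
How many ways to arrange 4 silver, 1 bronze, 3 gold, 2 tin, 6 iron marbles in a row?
16! / (4! × 1! × 3! × 2! × 6!) = 100900800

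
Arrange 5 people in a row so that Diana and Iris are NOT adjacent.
Total - adjacent = 5! - (5-1)!×2 = 120 - 48 = 72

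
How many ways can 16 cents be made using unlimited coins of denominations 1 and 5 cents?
Coefficient of x^16 in 1/(1-x^1) · 1/(1-x^5). Use j coins of 5 for j = 0..⌊16/5⌋ = 3, the rest in 1s: 3 + 1 = 4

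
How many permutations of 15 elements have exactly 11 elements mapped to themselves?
Choose the 11 fixed points C(15,11) = 1365, derange the rest: !4 = Σ_{j=0}^{4} (-1)^j·4!/j! = 24 - 24 + 12 - 4 + 1 = 9. Product = 1365 × 9 = 12285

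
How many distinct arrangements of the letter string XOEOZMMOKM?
10! / (3! × 3! × 1! × 1! × 1! × 1!) = 100800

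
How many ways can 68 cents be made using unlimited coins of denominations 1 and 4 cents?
Coefficient of x^68 in 1/(1-x^1) · 1/(1-x^4). Use j coins of 4 for j = 0..⌊68/4⌋ = 17, the rest in 1s: 17 + 1 = 18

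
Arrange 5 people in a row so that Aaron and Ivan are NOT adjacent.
Total - adjacent = 5! - (5-1)!×2 = 120 - 48 = 72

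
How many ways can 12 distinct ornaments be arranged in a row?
12! = 479001600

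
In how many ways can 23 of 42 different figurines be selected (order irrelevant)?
C(42,23) = 42!/(23!×19!) = 446775310800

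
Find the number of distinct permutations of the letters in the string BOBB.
4! / (3! × 1!) = 4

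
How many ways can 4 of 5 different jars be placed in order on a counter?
P(5,4) = 5!/(5-4)! = 120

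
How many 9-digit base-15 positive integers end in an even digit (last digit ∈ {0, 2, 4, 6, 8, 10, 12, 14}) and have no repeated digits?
Last∈{0,2,4,6,8,10,12,14}. Last=0: 121080960. Last nonzero: 7×13×P(13,7) = 787026240. Total = 908107200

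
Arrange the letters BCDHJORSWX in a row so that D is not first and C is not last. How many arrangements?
By inclusion-exclusion: 10! - 2×(10-1)! + (10-2)! = 3628800 - 725760 + 40320 = 2943360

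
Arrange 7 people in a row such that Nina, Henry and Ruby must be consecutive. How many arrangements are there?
Treat the 3 as one block: (7-3+1)! × 3! = 120 × 6 = 720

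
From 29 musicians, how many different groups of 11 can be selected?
C(29,11) = 29!/(11!×18!) = 34597290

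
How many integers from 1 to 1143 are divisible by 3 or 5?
⌊1143/3⌋ + ⌊1143/5⌋ - ⌊1143/15⌋ = 381 + 228 - 76 = 533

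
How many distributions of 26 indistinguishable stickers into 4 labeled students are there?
C(26+4-1, 4-1) = C(29, 3) = 3654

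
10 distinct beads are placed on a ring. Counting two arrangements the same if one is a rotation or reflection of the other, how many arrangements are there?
(10-1)!/2 = 362880/2 = 181440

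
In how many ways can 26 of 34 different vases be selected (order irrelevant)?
C(34,26) = 34!/(26!×8!) = 18156204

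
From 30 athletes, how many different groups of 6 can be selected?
C(30,6) = 30!/(6!×24!) = 593775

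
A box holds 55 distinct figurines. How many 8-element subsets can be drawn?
C(55,8) = 55!/(8!×47!) = 1217566350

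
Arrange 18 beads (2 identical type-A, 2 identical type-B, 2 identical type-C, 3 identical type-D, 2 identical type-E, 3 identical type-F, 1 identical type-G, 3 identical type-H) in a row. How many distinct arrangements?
18! / (2! × 2! × 2! × 3! × 2! × 3! × 1! × 3!) = 1852538688000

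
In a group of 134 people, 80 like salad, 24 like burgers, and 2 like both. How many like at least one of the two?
|A∪B| = |A| + |B| - |A∩B| = 80 + 24 - 2 = 102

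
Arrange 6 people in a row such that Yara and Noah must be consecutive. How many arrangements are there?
Treat the 2 as one block: (6-2+1)! × 2! = 120 × 2 = 240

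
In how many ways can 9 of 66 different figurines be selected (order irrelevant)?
C(66,9) = 66!/(9!×57!) = 37014131440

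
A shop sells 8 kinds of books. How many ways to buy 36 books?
C(36+8-1, 8-1) = C(43, 7) = 32224114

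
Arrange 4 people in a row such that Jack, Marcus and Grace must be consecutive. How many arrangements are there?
Treat the 3 as one block: (4-3+1)! × 3! = 2 × 6 = 12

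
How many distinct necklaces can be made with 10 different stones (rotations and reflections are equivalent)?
(10-1)!/2 = 362880/2 = 181440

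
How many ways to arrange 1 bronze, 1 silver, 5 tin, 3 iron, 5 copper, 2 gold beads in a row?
17! / (1! × 1! × 5! × 3! × 5! × 2!) = 2058376320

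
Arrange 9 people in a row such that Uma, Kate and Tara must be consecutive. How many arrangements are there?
Treat the 3 as one block: (9-3+1)! × 3! = 5040 × 6 = 30240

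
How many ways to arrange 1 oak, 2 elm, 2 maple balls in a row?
5! / (1! × 2! × 2!) = 30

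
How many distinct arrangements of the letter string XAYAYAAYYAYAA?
13! / (5! × 7! × 1!) = 10296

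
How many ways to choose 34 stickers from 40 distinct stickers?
C(40,34) = 40!/(34!×6!) = 3838380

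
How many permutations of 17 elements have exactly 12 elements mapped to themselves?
Choose the 12 fixed points C(17,12) = 6188, derange the rest: !5 = Σ_{j=0}^{5} (-1)^j·5!/j! = 120 - 120 + 60 - 20 + 5 - 1 = 44. Product = 6188 × 44 = 272272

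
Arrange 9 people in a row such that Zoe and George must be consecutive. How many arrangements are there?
Treat the 2 as one block: (9-2+1)! × 2! = 40320 × 2 = 80640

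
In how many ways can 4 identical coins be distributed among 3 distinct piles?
C(4+3-1, 3-1) = C(6, 2) = 15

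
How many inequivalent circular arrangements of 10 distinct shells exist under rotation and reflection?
(10-1)!/2 = 362880/2 = 181440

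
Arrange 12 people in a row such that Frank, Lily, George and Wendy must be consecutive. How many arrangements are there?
Treat the 4 as one block: (12-4+1)! × 4! = 362880 × 24 = 8709120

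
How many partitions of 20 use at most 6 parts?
By conjugation, equals partitions of 20 into parts ≤ 6. Let r_j(i) = number of partitions of i into parts ≤ j, for i = 0..20. r_1(i) = 1 for all i; r_j(i) = r_{j-1}(i) + r_j(i-j). Rows j = 2..6: ≤2: 1 1 2 2 3 3 4 4 5 5 6 6 7 7 8 8 9 9 10 10 11; ≤3: 1 1 2 3 4 5 7 8 10 12 14 16 19 21 24 27 30 33 37 40 44; ≤4: 1 1 2 3 5 6 9 11 15 18 23 27 34 39 47 54 64 72 84 94 108; ≤5: 1 1 2 3 5 7 10 13 18 23 30 37 47 57 70 84 101 119 141 164 192; ≤6: 1 1 2 3 5 7 11 14 20 26 35 44 58 71 90 110 136 163 199 235 282. r_6(20) = 282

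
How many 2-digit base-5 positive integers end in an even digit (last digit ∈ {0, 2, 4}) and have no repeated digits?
Last∈{0,2,4}. Last=0: 4. Last nonzero: 2×3×P(3,0) = 6. Total = 10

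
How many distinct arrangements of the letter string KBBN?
4! / (1! × 2! × 1!) = 12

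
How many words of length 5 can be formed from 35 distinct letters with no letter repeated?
P(35,5) = 35!/(35-5)! = 38955840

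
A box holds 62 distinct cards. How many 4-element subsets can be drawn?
C(62,4) = 62!/(4!×58!) = 557845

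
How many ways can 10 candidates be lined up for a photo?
10! = 3628800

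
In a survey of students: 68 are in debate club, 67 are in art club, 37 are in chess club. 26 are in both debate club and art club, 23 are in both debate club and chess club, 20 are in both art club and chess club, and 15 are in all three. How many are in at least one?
|A∪B∪C| = 68+67+37-26-23-20+15 = 118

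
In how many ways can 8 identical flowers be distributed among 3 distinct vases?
C(8+3-1, 3-1) = C(10, 2) = 45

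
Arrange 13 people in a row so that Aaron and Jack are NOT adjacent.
Total - adjacent = 13! - (13-1)!×2 = 6227020800 - 958003200 = 5269017600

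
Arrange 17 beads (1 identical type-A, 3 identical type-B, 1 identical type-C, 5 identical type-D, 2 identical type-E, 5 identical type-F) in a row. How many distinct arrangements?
17! / (1! × 3! × 1! × 5! × 2! × 5!) = 2058376320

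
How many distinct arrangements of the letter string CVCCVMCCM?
9! / (5! × 2! × 2!) = 756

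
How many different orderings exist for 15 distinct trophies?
15! = 1307674368000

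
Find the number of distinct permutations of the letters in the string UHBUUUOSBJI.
11! / (1! × 2! × 1! × 1! × 1! × 1! × 4!) = 831600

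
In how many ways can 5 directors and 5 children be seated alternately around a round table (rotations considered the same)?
Fix one of the directors: (5-1)! ways for the remaining directors, × 5! ways for the children = 24 × 120 = 2880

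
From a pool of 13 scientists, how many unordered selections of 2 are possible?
C(13,2) = 13!/(2!×11!) = 78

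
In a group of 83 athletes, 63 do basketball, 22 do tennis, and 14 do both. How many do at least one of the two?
|A∪B| = |A| + |B| - |A∩B| = 63 + 22 - 14 = 71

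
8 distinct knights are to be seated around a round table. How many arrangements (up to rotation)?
Circular: fix one position, arrange the rest. (8-1)! = 5040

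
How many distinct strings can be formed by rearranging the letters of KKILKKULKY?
10! / (1! × 5! × 1! × 2! × 1!) = 15120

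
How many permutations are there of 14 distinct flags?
14! = 87178291200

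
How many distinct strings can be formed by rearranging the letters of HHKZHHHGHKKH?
12! / (7! × 1! × 3! × 1!) = 15840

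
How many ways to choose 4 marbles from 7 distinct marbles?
C(7,4) = 7!/(4!×3!) = 35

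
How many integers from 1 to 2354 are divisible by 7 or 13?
⌊2354/7⌋ + ⌊2354/13⌋ - ⌊2354/91⌋ = 336 + 181 - 25 = 492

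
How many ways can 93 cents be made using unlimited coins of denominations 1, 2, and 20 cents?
Coefficient of x^93 in 1/(1-x^1) · 1/(1-x^2) · 1/(1-x^20). Case on j = number of 20-cent coins (j = 0..4); remainder r = 93 - 20j is made from {1,2} in ⌊r/2⌋+1 ways. r = 93, 73, 53, 33, 13 → 47 + 37 + 27 + 17 + 7 = 135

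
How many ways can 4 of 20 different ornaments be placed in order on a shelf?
P(20,4) = 20!/(20-4)! = 116280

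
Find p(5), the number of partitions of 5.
Pentagonal recurrence p(n) = p(n-1) + p(n-2) - p(n-5) - p(n-7) + p(n-12) + p(n-15) - ... gives p(0..4) = 1, 1, 2, 3, 5. p(5) = p(4) + p(3) - p(0) = 5 + 3 - 1 = 7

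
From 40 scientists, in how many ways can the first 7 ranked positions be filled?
P(40,7) = 40!/(40-7)! = 93963542400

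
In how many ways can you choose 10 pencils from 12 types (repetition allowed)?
C(10+12-1, 12-1) = C(21, 11) = 352716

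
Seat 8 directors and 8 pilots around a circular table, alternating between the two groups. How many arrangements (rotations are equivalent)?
Fix one of the directors: (8-1)! ways for the remaining directors, × 8! ways for the pilots = 5040 × 40320 = 203212800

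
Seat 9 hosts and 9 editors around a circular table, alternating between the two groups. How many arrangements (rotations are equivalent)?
Fix one of the hosts: (9-1)! ways for the remaining hosts, × 9! ways for the editors = 40320 × 362880 = 14631321600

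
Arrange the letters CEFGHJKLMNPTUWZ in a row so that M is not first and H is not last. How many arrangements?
By inclusion-exclusion: 15! - 2×(15-1)! + (15-2)! = 1307674368000 - 174356582400 + 6227020800 = 1139544806400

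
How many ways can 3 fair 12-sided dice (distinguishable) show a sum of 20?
Coefficient of x^20 in (x + x² + ... + x^12)^3. By inclusion-exclusion on dice exceeding 12: Σ_j (-1)^j C(3,j)·C(20-1-12j, 2) = C(3,0)·C(19,2) - C(3,1)·C(7,2) = 1·171 - 3·21 = 108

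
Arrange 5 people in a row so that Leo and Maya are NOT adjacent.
Total - adjacent = 5! - (5-1)!×2 = 120 - 48 = 72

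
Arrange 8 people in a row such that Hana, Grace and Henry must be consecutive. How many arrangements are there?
Treat the 3 as one block: (8-3+1)! × 3! = 720 × 6 = 4320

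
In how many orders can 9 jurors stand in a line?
9! = 362880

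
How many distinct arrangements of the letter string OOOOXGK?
7! / (1! × 1! × 4! × 1!) = 210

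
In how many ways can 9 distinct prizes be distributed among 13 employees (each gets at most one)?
P(13,9) = 13!/(13-9)! = 259459200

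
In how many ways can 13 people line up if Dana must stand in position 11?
Fix one position: (13-1)! = 479001600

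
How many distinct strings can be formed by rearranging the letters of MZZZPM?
6! / (3! × 1! × 2!) = 60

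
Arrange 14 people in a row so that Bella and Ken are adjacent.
Treat as block: (14-1)! × 2! = 6227020800 × 2 = 12454041600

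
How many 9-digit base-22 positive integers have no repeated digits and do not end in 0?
Last digit: 21 nonzero choices. First digit: 20 (nonzero, ≠last). Middle 7: P(20,7) = 390700800. Total = 164094336000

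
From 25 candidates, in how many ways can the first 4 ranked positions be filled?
P(25,4) = 25!/(25-4)! = 303600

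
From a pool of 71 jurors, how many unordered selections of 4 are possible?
C(71,4) = 71!/(4!×67!) = 971635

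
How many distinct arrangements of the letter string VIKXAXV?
7! / (1! × 1! × 1! × 2! × 2!) = 1260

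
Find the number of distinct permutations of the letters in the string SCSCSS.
6! / (2! × 4!) = 15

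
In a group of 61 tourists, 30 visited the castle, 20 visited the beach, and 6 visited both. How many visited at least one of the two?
|A∪B| = |A| + |B| - |A∩B| = 30 + 20 - 6 = 44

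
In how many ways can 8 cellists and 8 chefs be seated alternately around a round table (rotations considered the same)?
Fix one of the cellists: (8-1)! ways for the remaining cellists, × 8! ways for the chefs = 5040 × 40320 = 203212800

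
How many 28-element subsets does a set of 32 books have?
C(32,28) = 32!/(28!×4!) = 35960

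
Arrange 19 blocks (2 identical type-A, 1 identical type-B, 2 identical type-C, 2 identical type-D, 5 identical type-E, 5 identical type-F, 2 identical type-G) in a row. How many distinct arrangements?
19! / (2! × 1! × 2! × 2! × 5! × 5! × 2!) = 527973526080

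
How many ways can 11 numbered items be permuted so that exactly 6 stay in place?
Choose the 6 fixed points C(11,6) = 462, derange the rest: !5 = Σ_{j=0}^{5} (-1)^j·5!/j! = 120 - 120 + 60 - 20 + 5 - 1 = 44. Product = 462 × 44 = 20328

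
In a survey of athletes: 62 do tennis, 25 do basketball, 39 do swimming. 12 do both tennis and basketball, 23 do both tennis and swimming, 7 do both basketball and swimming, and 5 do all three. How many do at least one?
|A∪B∪C| = 62+25+39-12-23-7+5 = 89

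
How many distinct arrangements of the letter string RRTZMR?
6! / (1! × 1! × 1! × 3!) = 120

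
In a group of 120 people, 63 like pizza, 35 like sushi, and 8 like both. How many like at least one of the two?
|A∪B| = |A| + |B| - |A∩B| = 63 + 35 - 8 = 90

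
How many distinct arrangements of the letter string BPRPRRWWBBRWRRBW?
16! / (4! × 2! × 6! × 4!) = 25225200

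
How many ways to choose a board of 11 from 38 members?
C(38,11) = 38!/(11!×27!) = 1203322288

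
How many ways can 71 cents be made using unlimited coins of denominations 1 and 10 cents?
Coefficient of x^71 in 1/(1-x^1) · 1/(1-x^10). Use j coins of 10 for j = 0..⌊71/10⌋ = 7, the rest in 1s: 7 + 1 = 8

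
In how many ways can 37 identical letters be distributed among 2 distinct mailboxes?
C(37+2-1, 2-1) = C(38, 1) = 38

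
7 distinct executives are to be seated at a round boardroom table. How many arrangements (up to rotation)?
Circular: fix one position, arrange the rest. (7-1)! = 720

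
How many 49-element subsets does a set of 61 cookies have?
C(61,49) = 61!/(49!×12!) = 1742058970275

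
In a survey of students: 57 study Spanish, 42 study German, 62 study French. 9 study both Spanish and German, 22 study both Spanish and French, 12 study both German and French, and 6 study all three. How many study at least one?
|A∪B∪C| = 57+42+62-9-22-12+6 = 124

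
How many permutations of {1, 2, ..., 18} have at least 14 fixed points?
Exactly j fixed points: C(18,j)·!(18-j); sum over j ≥ 14 (derangement numbers via !m = (m-1)·(!(m-1) + !(m-2)): !0..!4 = 1, 0, 1, 2, 9). Σ_{j=14}^{18} C(18,j)·!(18-j) = C(18,14)·!4 + C(18,15)·!3 + C(18,16)·!2 + C(18,17)·!1 + C(18,18)·!0 = 3060·9 + 816·2 + 153·1 + 18·0 + 1·1 = 29326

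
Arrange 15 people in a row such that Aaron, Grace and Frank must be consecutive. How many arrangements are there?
Treat the 3 as one block: (15-3+1)! × 3! = 6227020800 × 6 = 37362124800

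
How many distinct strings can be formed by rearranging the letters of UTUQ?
4! / (2! × 1! × 1!) = 12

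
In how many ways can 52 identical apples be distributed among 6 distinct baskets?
C(52+6-1, 6-1) = C(57, 5) = 4187106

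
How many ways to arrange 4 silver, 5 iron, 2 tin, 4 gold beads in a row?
15! / (4! × 5! × 2! × 4!) = 9459450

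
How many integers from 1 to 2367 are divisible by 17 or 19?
⌊2367/17⌋ + ⌊2367/19⌋ - ⌊2367/323⌋ = 139 + 124 - 7 = 256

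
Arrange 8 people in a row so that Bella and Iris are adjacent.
Treat as block: (8-1)! × 2! = 5040 × 2 = 10080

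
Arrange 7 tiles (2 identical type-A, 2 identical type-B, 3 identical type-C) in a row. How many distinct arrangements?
7! / (2! × 2! × 3!) = 210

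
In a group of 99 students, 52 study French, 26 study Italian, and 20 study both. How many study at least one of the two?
|A∪B| = |A| + |B| - |A∩B| = 52 + 26 - 20 = 58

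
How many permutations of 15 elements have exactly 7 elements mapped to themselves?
Choose the 7 fixed points C(15,7) = 6435, derange the rest: !8 = Σ_{j=0}^{8} (-1)^j·8!/j! = 40320 - 40320 + 20160 - 6720 + 1680 - 336 + 56 - 8 + 1 = 14833. Product = 6435 × 14833 = 95450355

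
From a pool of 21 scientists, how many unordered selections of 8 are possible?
C(21,8) = 21!/(8!×13!) = 203490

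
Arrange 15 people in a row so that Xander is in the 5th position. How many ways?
Fix one position: (15-1)! = 87178291200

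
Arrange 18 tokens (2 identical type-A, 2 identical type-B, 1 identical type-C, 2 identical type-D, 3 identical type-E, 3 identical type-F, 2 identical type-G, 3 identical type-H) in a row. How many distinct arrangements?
18! / (2! × 2! × 1! × 2! × 3! × 3! × 2! × 3!) = 1852538688000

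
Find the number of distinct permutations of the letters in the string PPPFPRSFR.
9! / (4! × 1! × 2! × 2!) = 3780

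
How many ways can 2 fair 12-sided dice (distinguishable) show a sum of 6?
Coefficient of x^6 in (x + x² + ... + x^12)^2. By inclusion-exclusion on dice exceeding 12: Σ_j (-1)^j C(2,j)·C(6-1-12j, 1) = C(2,0)·C(5,1) = 1·5 = 5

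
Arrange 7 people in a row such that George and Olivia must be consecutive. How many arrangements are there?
Treat the 2 as one block: (7-2+1)! × 2! = 720 × 2 = 1440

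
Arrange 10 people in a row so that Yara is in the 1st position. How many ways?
Fix one position: (10-1)! = 362880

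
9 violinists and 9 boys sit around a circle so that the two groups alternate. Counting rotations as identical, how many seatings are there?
Fix one of the violinists: (9-1)! ways for the remaining violinists, × 9! ways for the boys = 40320 × 362880 = 14631321600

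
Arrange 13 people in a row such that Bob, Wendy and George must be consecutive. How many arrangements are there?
Treat the 3 as one block: (13-3+1)! × 3! = 39916800 × 6 = 239500800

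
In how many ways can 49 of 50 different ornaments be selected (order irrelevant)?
C(50,49) = 50!/(49!×1!) = 50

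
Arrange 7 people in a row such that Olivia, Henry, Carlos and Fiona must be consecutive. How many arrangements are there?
Treat the 4 as one block: (7-4+1)! × 4! = 24 × 24 = 576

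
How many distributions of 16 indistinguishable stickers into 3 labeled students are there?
C(16+3-1, 3-1) = C(18, 2) = 153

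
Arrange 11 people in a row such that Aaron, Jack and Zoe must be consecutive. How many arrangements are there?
Treat the 3 as one block: (11-3+1)! × 3! = 362880 × 6 = 2177280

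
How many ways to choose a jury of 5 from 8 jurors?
C(8,5) = 8!/(5!×3!) = 56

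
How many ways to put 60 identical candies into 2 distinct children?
C(60+2-1, 2-1) = C(61, 1) = 61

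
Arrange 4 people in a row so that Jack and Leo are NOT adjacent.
Total - adjacent = 4! - (4-1)!×2 = 24 - 12 = 12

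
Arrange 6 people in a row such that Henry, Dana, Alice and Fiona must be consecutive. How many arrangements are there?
Treat the 4 as one block: (6-4+1)! × 4! = 6 × 24 = 144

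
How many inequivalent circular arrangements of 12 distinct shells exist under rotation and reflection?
(12-1)!/2 = 39916800/2 = 19958400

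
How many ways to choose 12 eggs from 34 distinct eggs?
C(34,12) = 34!/(12!×22!) = 548354040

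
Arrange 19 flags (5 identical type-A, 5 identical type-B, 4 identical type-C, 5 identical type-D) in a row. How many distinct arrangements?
19! / (5! × 5! × 4! × 5!) = 2933186256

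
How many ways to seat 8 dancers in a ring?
Circular: fix one position, arrange the rest. (8-1)! = 5040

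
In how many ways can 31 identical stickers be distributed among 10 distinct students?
C(31+10-1, 10-1) = C(40, 9) = 273438880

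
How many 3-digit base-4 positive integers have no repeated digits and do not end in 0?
Last digit: 3 nonzero choices. First digit: 2 (nonzero, ≠last). Middle 1: P(2,1) = 2. Total = 12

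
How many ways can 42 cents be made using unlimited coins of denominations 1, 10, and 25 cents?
Coefficient of x^42 in 1/(1-x^1) · 1/(1-x^10) · 1/(1-x^25). Case on j = number of 25-cent coins (j = 0..1); remainder r = 42 - 25j is made from {1,10} in ⌊r/10⌋+1 ways. r = 42, 17 → 5 + 2 = 7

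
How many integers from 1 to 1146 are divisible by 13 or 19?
⌊1146/13⌋ + ⌊1146/19⌋ - ⌊1146/247⌋ = 88 + 60 - 4 = 144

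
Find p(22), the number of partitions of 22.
Pentagonal recurrence p(n) = p(n-1) + p(n-2) - p(n-5) - p(n-7) + p(n-12) + p(n-15) - ... gives p(0..21) = 1, 1, 2, 3, 5, 7, 11, 15, 22, 30, 42, 56, 77, 101, 135, 176, 231, 297, 385, 490, 627, 792. p(22) = p(21) + p(20) - p(17) - p(15) + p(10) + p(7) - p(0) = 792 + 627 - 297 - 176 + 42 + 15 - 1 = 1002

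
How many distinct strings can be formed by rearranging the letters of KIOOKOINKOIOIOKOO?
17! / (4! × 1! × 8! × 4!) = 15315300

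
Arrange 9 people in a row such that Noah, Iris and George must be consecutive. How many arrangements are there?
Treat the 3 as one block: (9-3+1)! × 3! = 5040 × 6 = 30240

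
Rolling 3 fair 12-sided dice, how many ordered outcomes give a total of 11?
Coefficient of x^11 in (x + x² + ... + x^12)^3. By inclusion-exclusion on dice exceeding 12: Σ_j (-1)^j C(3,j)·C(11-1-12j, 2) = C(3,0)·C(10,2) = 1·45 = 45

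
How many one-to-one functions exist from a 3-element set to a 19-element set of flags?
P(19,3) = 19!/(19-3)! = 5814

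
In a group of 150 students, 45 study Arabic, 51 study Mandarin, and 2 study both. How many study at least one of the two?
|A∪B| = |A| + |B| - |A∩B| = 45 + 51 - 2 = 94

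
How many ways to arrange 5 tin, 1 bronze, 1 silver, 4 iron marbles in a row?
11! / (5! × 1! × 1! × 4!) = 13860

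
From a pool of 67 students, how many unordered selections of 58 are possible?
C(67,58) = 67!/(58!×9!) = 42757703560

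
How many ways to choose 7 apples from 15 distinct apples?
C(15,7) = 15!/(7!×8!) = 6435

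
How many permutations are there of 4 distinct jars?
4! = 24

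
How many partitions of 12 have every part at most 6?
Let r_j(i) = number of partitions of i into parts ≤ j, for i = 0..12. r_1(i) = 1 for all i; r_j(i) = r_{j-1}(i) + r_j(i-j). Rows j = 2..6: ≤2: 1 1 2 2 3 3 4 4 5 5 6 6 7; ≤3: 1 1 2 3 4 5 7 8 10 12 14 16 19; ≤4: 1 1 2 3 5 6 9 11 15 18 23 27 34; ≤5: 1 1 2 3 5 7 10 13 18 23 30 37 47; ≤6: 1 1 2 3 5 7 11 14 20 26 35 44 58. r_6(12) = 58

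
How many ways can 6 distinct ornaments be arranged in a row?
6! = 720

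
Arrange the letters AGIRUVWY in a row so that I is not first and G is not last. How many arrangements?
By inclusion-exclusion: 8! - 2×(8-1)! + (8-2)! = 40320 - 10080 + 720 = 30960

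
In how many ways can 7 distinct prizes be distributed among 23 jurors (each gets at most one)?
P(23,7) = 23!/(23-7)! = 1235591280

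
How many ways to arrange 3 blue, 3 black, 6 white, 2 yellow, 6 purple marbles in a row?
20! / (3! × 3! × 6! × 2! × 6!) = 65181916800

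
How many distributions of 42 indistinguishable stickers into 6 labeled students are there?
C(42+6-1, 6-1) = C(47, 5) = 1533939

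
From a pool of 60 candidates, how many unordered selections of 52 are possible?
C(60,52) = 60!/(52!×8!) = 2558620845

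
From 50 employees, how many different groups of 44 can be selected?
C(50,44) = 50!/(44!×6!) = 15890700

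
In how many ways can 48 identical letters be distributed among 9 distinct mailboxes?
C(48+9-1, 9-1) = C(56, 8) = 1420494075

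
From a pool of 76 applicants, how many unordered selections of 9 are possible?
C(76,9) = 76!/(9!×67!) = 142466675900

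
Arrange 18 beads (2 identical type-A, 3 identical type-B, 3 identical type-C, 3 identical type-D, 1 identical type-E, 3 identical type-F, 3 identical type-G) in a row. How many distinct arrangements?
18! / (2! × 3! × 3! × 3! × 1! × 3! × 3!) = 411675264000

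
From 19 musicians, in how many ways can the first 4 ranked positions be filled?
P(19,4) = 19!/(19-4)! = 93024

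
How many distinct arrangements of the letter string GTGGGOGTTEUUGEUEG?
17! / (3! × 3! × 1! × 7! × 3!) = 326726400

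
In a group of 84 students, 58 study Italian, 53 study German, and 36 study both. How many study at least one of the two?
|A∪B| = |A| + |B| - |A∩B| = 58 + 53 - 36 = 75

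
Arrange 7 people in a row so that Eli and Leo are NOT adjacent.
Total - adjacent = 7! - (7-1)!×2 = 5040 - 1440 = 3600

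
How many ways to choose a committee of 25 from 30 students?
C(30,25) = 30!/(25!×5!) = 142506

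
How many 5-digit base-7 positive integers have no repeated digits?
First digit: 6 choices (nonzero). Then descending: 6 × 6 × 5 × 4 × 3 = 2160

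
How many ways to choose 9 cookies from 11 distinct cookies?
C(11,9) = 11!/(9!×2!) = 55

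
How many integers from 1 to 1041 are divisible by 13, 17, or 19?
⌊1041/13⌋+⌊1041/17⌋+⌊1041/19⌋ - ⌊1041/221⌋-⌊1041/247⌋-⌊1041/323⌋ + ⌊1041/4199⌋ = 80+61+54 - 4-4-3 + 0 = 184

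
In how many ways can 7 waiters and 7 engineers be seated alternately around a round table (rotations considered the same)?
Fix one of the waiters: (7-1)! ways for the remaining waiters, × 7! ways for the engineers = 720 × 5040 = 3628800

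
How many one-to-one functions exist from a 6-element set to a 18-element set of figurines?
P(18,6) = 18!/(18-6)! = 13366080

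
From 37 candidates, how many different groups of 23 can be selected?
C(37,23) = 37!/(23!×14!) = 6107086800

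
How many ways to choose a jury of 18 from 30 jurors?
C(30,18) = 30!/(18!×12!) = 86493225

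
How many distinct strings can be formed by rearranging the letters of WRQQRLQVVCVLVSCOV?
17! / (3! × 5! × 1! × 1! × 2! × 2! × 1! × 2!) = 61751289600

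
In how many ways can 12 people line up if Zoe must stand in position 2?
Fix one position: (12-1)! = 39916800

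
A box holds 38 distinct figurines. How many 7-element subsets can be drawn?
C(38,7) = 38!/(7!×31!) = 12620256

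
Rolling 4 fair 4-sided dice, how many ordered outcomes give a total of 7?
Coefficient of x^7 in (x + x² + ... + x^4)^4. By inclusion-exclusion on dice exceeding 4: Σ_j (-1)^j C(4,j)·C(7-1-4j, 3) = C(4,0)·C(6,3) = 1·20 = 20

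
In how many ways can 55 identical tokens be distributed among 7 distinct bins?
C(55+7-1, 7-1) = C(61, 6) = 55525372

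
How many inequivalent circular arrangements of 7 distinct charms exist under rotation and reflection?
(7-1)!/2 = 720/2 = 360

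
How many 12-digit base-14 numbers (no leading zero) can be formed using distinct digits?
First digit: 13 choices (nonzero). Then descending: 13 × 13 × 12 × 11 × 10 × 9 × 8 × 7 × 6 × 5 × 4 × 3 = 40475635200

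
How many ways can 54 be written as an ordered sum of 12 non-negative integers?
C(54+12-1, 12-1) = C(65, 11) = 895068996640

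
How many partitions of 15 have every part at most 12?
Let r_j(i) = number of partitions of i into parts ≤ j, for i = 0..15. r_1(i) = 1 for all i; r_j(i) = r_{j-1}(i) + r_j(i-j). Rows j = 2..12: ≤2: 1 1 2 2 3 3 4 4 5 5 6 6 7 7 8 8; ≤3: 1 1 2 3 4 5 7 8 10 12 14 16 19 21 24 27; ≤4: 1 1 2 3 5 6 9 11 15 18 23 27 34 39 47 54; ≤5: 1 1 2 3 5 7 10 13 18 23 30 37 47 57 70 84; ≤6: 1 1 2 3 5 7 11 14 20 26 35 44 58 71 90 110; ≤7: 1 1 2 3 5 7 11 15 21 28 38 49 65 82 105 131; ≤8: 1 1 2 3 5 7 11 15 22 29 40 52 70 89 116 146; ≤9: 1 1 2 3 5 7 11 15 22 30 41 54 73 94 123 157; ≤10: 1 1 2 3 5 7 11 15 22 30 42 55 75 97 128 164; ≤11: 1 1 2 3 5 7 11 15 22 30 42 56 76 99 131 169; ≤12: 1 1 2 3 5 7 11 15 22 30 42 56 77 100 133 172. r_12(15) = 172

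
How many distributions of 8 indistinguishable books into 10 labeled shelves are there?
C(8+10-1, 10-1) = C(17, 9) = 24310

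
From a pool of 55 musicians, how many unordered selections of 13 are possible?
C(55,13) = 55!/(13!×42!) = 1451182990950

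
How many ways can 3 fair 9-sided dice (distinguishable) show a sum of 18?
Coefficient of x^18 in (x + x² + ... + x^9)^3. By inclusion-exclusion on dice exceeding 9: Σ_j (-1)^j C(3,j)·C(18-1-9j, 2) = C(3,0)·C(17,2) - C(3,1)·C(8,2) = 1·136 - 3·28 = 52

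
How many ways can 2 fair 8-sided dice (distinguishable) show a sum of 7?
Coefficient of x^7 in (x + x² + ... + x^8)^2. By inclusion-exclusion on dice exceeding 8: Σ_j (-1)^j C(2,j)·C(7-1-8j, 1) = C(2,0)·C(6,1) = 1·6 = 6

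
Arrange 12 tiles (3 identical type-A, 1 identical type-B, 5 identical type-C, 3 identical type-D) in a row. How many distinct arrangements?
12! / (3! × 1! × 5! × 3!) = 110880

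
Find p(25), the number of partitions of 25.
Pentagonal recurrence p(n) = p(n-1) + p(n-2) - p(n-5) - p(n-7) + p(n-12) + p(n-15) - ... gives p(0..24) = 1, 1, 2, 3, 5, 7, 11, 15, 22, 30, 42, 56, 77, 101, 135, 176, 231, 297, 385, 490, 627, 792, 1002, 1255, 1575. p(25) = p(24) + p(23) - p(20) - p(18) + p(13) + p(10) - p(3) = 1575 + 1255 - 627 - 385 + 101 + 42 - 3 = 1958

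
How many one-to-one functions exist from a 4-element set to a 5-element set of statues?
P(5,4) = 5!/(5-4)! = 120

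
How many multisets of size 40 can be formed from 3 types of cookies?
C(40+3-1, 3-1) = C(42, 2) = 861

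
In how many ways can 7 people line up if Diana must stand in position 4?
Fix one position: (7-1)! = 720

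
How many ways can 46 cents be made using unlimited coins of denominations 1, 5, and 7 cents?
Coefficient of x^46 in 1/(1-x^1) · 1/(1-x^5) · 1/(1-x^7). Case on j = number of 7-cent coins (j = 0..6); remainder r = 46 - 7j is made from {1,5} in ⌊r/5⌋+1 ways. r = 46, 39, 32, 25, 18, 11, 4 → 10 + 8 + 7 + 6 + 4 + 3 + 1 = 39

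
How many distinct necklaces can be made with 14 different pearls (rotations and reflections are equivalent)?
(14-1)!/2 = 6227020800/2 = 3113510400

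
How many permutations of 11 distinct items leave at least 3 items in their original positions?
Exactly j fixed points: C(11,j)·!(11-j); sum over j ≥ 3 (derangement numbers via !m = (m-1)·(!(m-1) + !(m-2)): !0..!8 = 1, 0, 1, 2, 9, 44, 265, 1854, 14833). Σ_{j=3}^{11} C(11,j)·!(11-j) = C(11,3)·!8 + C(11,4)·!7 + C(11,5)·!6 + C(11,6)·!5 + C(11,7)·!4 + C(11,8)·!3 + C(11,9)·!2 + C(11,10)·!1 + C(11,11)·!0 = 165·14833 + 330·1854 + 462·265 + 462·44 + 330·9 + 165·2 + 55·1 + 11·0 + 1·1 = 3205379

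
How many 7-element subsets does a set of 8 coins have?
C(8,7) = 8!/(7!×1!) = 8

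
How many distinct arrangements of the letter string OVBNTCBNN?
9! / (1! × 2! × 1! × 1! × 1! × 3!) = 30240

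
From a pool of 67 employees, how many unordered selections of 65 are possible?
C(67,65) = 67!/(65!×2!) = 2211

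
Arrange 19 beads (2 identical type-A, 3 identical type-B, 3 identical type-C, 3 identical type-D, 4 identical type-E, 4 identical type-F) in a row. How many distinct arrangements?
19! / (2! × 3! × 3! × 3! × 4! × 4!) = 488864376000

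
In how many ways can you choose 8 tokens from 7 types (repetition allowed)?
C(8+7-1, 7-1) = C(14, 6) = 3003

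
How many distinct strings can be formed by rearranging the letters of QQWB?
4! / (2! × 1! × 1!) = 12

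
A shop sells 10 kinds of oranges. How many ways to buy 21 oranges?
C(21+10-1, 10-1) = C(30, 9) = 14307150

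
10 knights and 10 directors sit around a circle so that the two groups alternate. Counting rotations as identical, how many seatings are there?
Fix one of the knights: (10-1)! ways for the remaining knights, × 10! ways for the directors = 362880 × 3628800 = 1316818944000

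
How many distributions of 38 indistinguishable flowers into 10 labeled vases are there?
C(38+10-1, 10-1) = C(47, 9) = 1362649145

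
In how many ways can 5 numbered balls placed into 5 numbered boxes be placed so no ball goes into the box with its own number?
!5 = Σ_{j=0}^{5} (-1)^j·5!/j! = 120 - 120 + 60 - 20 + 5 - 1 = 44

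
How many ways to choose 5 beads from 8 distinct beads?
C(8,5) = 8!/(5!×3!) = 56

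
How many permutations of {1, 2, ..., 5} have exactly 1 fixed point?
Choose the 1 fixed point C(5,1) = 5, derange the rest: !4 = Σ_{j=0}^{4} (-1)^j·4!/j! = 24 - 24 + 12 - 4 + 1 = 9. Product = 5 × 9 = 45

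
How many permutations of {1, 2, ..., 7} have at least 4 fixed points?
Exactly j fixed points: C(7,j)·!(7-j); sum over j ≥ 4 (derangement numbers via !m = (m-1)·(!(m-1) + !(m-2)): !0..!3 = 1, 0, 1, 2). Σ_{j=4}^{7} C(7,j)·!(7-j) = C(7,4)·!3 + C(7,5)·!2 + C(7,6)·!1 + C(7,7)·!0 = 35·2 + 21·1 + 7·0 + 1·1 = 92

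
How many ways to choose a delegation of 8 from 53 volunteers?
C(53,8) = 53!/(8!×45!) = 886322710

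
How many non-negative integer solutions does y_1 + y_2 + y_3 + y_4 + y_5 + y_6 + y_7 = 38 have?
C(38+7-1, 7-1) = C(44, 6) = 7059052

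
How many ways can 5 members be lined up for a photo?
5! = 120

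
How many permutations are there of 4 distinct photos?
4! = 24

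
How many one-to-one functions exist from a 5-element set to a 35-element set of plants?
P(35,5) = 35!/(35-5)! = 38955840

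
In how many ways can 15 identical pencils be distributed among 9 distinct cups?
C(15+9-1, 9-1) = C(23, 8) = 490314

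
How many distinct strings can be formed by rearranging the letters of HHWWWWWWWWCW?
12! / (2! × 1! × 9!) = 660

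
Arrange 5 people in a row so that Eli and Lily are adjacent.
Treat as block: (5-1)! × 2! = 24 × 2 = 48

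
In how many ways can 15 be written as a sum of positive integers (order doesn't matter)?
Pentagonal recurrence p(n) = p(n-1) + p(n-2) - p(n-5) - p(n-7) + p(n-12) + p(n-15) - ... gives p(0..14) = 1, 1, 2, 3, 5, 7, 11, 15, 22, 30, 42, 56, 77, 101, 135. p(15) = p(14) + p(13) - p(10) - p(8) + p(3) + p(0) = 135 + 101 - 42 - 22 + 3 + 1 = 176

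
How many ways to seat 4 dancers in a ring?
Circular: fix one position, arrange the rest. (4-1)! = 6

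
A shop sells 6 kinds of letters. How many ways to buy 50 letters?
C(50+6-1, 6-1) = C(55, 5) = 3478761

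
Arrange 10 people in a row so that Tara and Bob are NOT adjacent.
Total - adjacent = 10! - (10-1)!×2 = 3628800 - 725760 = 2903040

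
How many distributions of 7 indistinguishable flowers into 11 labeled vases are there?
C(7+11-1, 11-1) = C(17, 10) = 19448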